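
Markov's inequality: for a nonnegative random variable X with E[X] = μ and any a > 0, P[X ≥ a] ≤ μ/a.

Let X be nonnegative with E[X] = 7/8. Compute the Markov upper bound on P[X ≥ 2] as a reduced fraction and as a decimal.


μ = E[X] = 7/8, a = 2.
Markov: P[X ≥ 2] ≤ μ/a = (7/8)/2 = 7/16.
Numerically: ≈ 0.438.
(Since a = 2 > μ = 0.875, the bound 7/16 is < 1 and informative.)

P[X ≥ 2] ≤ 7/16 ≈ 0.438.


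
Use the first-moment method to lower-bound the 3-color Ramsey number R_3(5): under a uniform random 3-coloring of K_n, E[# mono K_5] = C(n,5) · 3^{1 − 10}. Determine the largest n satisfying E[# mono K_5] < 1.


We need C(n, 5) · 3^{1 − 10} < 1, i.e. C(n, 5) < 3^{10 − 1} = 19683.
Check values of n near the boundary:
  n = 17: C(17, 5) = 6188; 6188 < 19683? YES
  n = 18: C(18, 5) = 8568; 8568 < 19683? YES
  n = 19: C(19, 5) = 11628; 11628 < 19683? YES
  n = 20: C(20, 5) = 15504; 15504 < 19683? YES
  n = 21: C(21, 5) = 20349; 20349 < 19683? NO
The largest n with C(n, 5) < 19683 is n = 20 (where E[X] = 5168/6561 ≈ 0.7876848). Hence R_3(5) > 20, i.e. R_3(5) ≥ 21.

Largest n = 20; hence R_3(5) > 20.


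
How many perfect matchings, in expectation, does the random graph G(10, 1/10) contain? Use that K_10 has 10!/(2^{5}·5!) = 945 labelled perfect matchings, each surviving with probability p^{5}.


K_10 has 10!/(2^{5}·5!) = 945 labelled perfect matchings.
For each such perfect matching H, let X_H = 1 if all 5 edges of H are present in G. Then P[X_H = 1] = p^{5} = (1/10)^{5} = 1/100000.
Summing the indicators: E[X] = Σ_H E[X_H] = 945 · p^{5} = 945 · 1/100000 = 189/20000.
Numerically: E[X] ≈ 0.00945.

E[X] = 945 · (1/10)^{5} = 189/20000 ≈ 0.00945.


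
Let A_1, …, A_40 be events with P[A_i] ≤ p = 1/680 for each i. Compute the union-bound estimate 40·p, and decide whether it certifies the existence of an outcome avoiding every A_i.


Union bound: P[∪_{i=1}^{40} A_i] ≤ Σ_i P[A_i] ≤ 40·p = 40·(1/680) = 1/17.
Numerically: 1/17 ≈ 0.059.
Is 1/17 < 1? YES.
Since P[∪ A_i] ≤ 1/17 < 1, the complement has P[∩ A_i^c] ≥ 1 − 1/17 = 16/17 > 0, so some outcome avoids every A_i.

40·p = 1/17 ≈ 0.059; existence CERTIFIED by the union bound.


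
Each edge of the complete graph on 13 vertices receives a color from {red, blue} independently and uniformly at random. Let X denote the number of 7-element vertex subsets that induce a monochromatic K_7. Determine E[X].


Let X = Σ_S X_S over the C(13, 7) = 1716 subsets S of size 7, where X_S = 1 if the K_7 on S is monochromatic.
For a fixed S, the K_7 on S has C(7, 2) = 21 edges. P[all 21 edges red] = (1/2)^21, and likewise for blue, so P[monochromatic] = 2·(1/2)^21 = 2^{1 − 21} = 1/1048576.
Summing: E[X] = C(13, 7) · 2^{1 − 21} = 1716 · 1/1048576 = 429/262144.
Numerically: E[X] ≈ 0.001637.

E[X] = C(13,7)·2^(1−C(7,2)) = 429/262144 ≈ 0.001637.


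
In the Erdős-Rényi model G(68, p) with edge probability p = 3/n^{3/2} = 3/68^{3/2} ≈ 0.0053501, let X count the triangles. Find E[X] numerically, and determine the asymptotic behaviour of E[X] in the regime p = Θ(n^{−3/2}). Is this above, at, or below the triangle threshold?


Number of potential triangles: C(68, 3) = 50116.
Each occurs with probability p³ ≈ (0.0053501)³ ≈ 1.5313472e-07.
By linearity: E[X] = C(68, 3)·p³ ≈ 50116 · 1.5313472e-07 ≈ 0.00767.
Since α = 3/2 > 1, p = c/n^{3/2} = o(1/n) is below the triangle threshold p ~ 1/n. Asymptotically E[X] ~ (c³/6)·n^{3(1−α)} = (3³/6)·n^{-1.5} → 0, so by Markov's inequality G has no triangles w.h.p.

E[X] ≈ 0.00767; in regime p = Θ(1/n^{3/2}) E[X] tends to 0 (below the triangle threshold p ~ 1/n).


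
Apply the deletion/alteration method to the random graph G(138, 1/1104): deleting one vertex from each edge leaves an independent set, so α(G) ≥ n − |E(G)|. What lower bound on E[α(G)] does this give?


E[|E(G)|] = C(138, 2)·p = 9453 · (1/1104) = 137/16.
E[α(G)] ≥ n − E[|E(G)|] = 138 − 137/16 = 2071/16.
Numerically: ≈ 129.438.
(This is only a lower bound; the true E[α(G)] may be larger.)

E[α(G)] ≥ 2071/16 ≈ 129.438.


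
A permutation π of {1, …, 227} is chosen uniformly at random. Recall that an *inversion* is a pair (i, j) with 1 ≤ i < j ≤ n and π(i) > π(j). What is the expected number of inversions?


Write X = Σ X_I over the C(227, 2) = 25651 pairs i < j, with X_I the indicator of one inversion.
There are 25651 indicators.
For each fixed pair i < j, the values π(i) and π(j) are two distinct elements of {1, …, 227} in uniformly random order; by symmetry P[π(i) > π(j)] = 1/2.
By linearity: E[X] = 25651 · (1/2) = C(227, 2) · (1/2) = 25651/2 = 25651/2 ≈ 12825.50000.

E[X] = 25651/2 = 12825.50000.


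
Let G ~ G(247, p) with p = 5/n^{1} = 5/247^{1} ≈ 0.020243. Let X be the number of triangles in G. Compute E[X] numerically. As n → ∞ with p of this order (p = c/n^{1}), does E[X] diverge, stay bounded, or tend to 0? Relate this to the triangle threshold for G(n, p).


Number of potential triangles: C(247, 3) = 2481115.
Each occurs with probability p³ ≈ (0.020243)³ ≈ 8.2950528e-06.
By linearity: E[X] = C(247, 3)·p³ ≈ 2481115 · 8.2950528e-06 ≈ 20.58098.
Here α = 1, so p = 5/n is exactly at the triangle threshold p ~ 1/n. Asymptotically E[X] → c³/6 = 5³/6 = 125/6 ≈ 20.83333, a bounded constant. In this regime the triangle count is asymptotically Poisson(c³/6).

E[X] ≈ 20.58098; in regime p = Θ(1/n^{1}) E[X] stays bounded (at the triangle threshold p ~ 1/n).


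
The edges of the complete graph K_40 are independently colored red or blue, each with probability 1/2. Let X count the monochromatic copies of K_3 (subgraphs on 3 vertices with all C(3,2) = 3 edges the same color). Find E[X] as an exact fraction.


Let X = Σ_S X_S over the C(40, 3) = 9880 subsets S of size 3, where X_S = 1 if the K_3 on S is monochromatic.
For a fixed S, the K_3 on S has C(3, 2) = 3 edges. P[all 3 edges red] = (1/2)^3, and likewise for blue, so P[monochromatic] = 2·(1/2)^3 = 2^{1 − 3} = 1/4.
Summing: E[X] = C(40, 3) · 2^{1 − 3} = 9880 · 1/4 = 2470.
Numerically: E[X] ≈ 2470.000000.

E[X] = C(40,3)·2^(1−C(3,2)) = 2470 ≈ 2470.000000.


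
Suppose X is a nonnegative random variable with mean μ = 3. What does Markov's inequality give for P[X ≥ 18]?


μ = E[X] = 3, a = 18.
Markov: P[X ≥ 18] ≤ μ/a = (3)/18 = 1/6.
Numerically: ≈ 0.166667.
(Since a = 18 > μ = 3.000000, the bound 1/6 is < 1 and informative.)

P[X ≥ 18] ≤ 1/6 ≈ 0.166667.


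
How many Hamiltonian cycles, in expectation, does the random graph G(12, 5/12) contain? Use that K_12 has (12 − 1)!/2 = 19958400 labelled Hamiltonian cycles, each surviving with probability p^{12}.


K_12 has (12 − 1)!/2 = 19958400 labelled Hamiltonian cycles.
For each such Hamiltonian cycle H, let X_H = 1 if all 12 edges of H are present in G. Then P[X_H = 1] = p^{12} = (5/12)^{12} = 244140625/8916100448256.
By linearity of expectation: E[X] = Σ_H E[X_H] = 19958400 · p^{12} = 19958400 · 244140625/8916100448256 = 469970703125/859963392.
Numerically: E[X] ≈ 547.

E[X] = 19958400 · (5/12)^{12} = 469970703125/859963392 ≈ 547.


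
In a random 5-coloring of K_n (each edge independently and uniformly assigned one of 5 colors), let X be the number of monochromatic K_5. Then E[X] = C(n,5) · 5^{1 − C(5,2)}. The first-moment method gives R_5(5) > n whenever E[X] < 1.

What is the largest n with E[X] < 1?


We need C(n, 5) · 5^{1 − 10} < 1, i.e. C(n, 5) < 5^{10 − 1} = 1953125.
Check values of n near the boundary:
  n = 46: C(46, 5) = 1370754; 1370754 < 1953125? YES
  n = 47: C(47, 5) = 1533939; 1533939 < 1953125? YES
  n = 48: C(48, 5) = 1712304; 1712304 < 1953125? YES
  n = 49: C(49, 5) = 1906884; 1906884 < 1953125? YES
  n = 50: C(50, 5) = 2118760; 2118760 < 1953125? NO
  n = 51: C(51, 5) = 2349060; 2349060 < 1953125? NO
The largest n with C(n, 5) < 1953125 is n = 49 (where E[X] = 1906884/1953125 ≈ 0.976). Hence R_5(5) > 49, i.e. R_5(5) ≥ 50.

Largest n = 49; hence R_5(5) > 49.


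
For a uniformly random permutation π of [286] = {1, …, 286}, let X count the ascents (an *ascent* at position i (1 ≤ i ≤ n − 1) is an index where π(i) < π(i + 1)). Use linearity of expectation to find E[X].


Write X = Σ X_I over i = 1, …, 285, with X_I the indicator of one ascent.
There are 285 indicators.
For each fixed i, the pair (π(i), π(i+1)) is a uniformly random ordered pair of distinct values from {1, …, 286}; by symmetry P[π(i) < π(i+1)] = 1/2.
By linearity: E[X] = 285 · (1/2) = (286 − 1) · (1/2) = 285/2 ≈ 142.50000.

E[X] = 285/2 = 142.50000.


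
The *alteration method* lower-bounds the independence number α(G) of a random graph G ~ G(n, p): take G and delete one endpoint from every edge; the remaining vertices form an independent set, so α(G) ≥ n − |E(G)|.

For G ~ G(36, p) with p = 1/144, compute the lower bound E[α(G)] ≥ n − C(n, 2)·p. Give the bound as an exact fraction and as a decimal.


E[|E(G)|] = C(36, 2)·p = 630 · (1/144) = 35/8.
E[α(G)] ≥ n − E[|E(G)|] = 36 − 35/8 = 253/8.
Numerically: ≈ 31.625.
(This is only a lower bound; the true E[α(G)] may be larger.)

E[α(G)] ≥ 253/8 ≈ 31.625.


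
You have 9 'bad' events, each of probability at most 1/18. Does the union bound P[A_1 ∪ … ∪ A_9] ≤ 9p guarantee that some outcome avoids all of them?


Union bound: P[∪_{i=1}^{9} A_i] ≤ Σ_i P[A_i] ≤ 9·p = 9·(1/18) = 1/2.
Numerically: 1/2 ≈ 0.500000.
Is 1/2 < 1? YES.
Since P[∪ A_i] ≤ 1/2 < 1, the complement has P[∩ A_i^c] ≥ 1 − 1/2 = 1/2 > 0, so some outcome avoids every A_i.

9·p = 1/2 ≈ 0.500000; existence CERTIFIED by the union bound.


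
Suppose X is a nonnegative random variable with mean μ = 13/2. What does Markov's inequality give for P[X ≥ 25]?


μ = E[X] = 13/2, a = 25.
Markov: P[X ≥ 25] ≤ μ/a = (13/2)/25 = 13/50.
Numerically: ≈ 0.260.
(Since a = 25 > μ = 6.500, the bound 13/50 is < 1 and informative.)

P[X ≥ 25] ≤ 13/50 ≈ 0.260.


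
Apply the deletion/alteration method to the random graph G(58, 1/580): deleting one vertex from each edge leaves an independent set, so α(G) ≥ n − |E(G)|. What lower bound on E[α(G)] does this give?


E[|E(G)|] = C(58, 2)·p = 1653 · (1/580) = 57/20.
E[α(G)] ≥ n − E[|E(G)|] = 58 − 57/20 = 1103/20.
Numerically: ≈ 55.15000.
(This is only a lower bound; the true E[α(G)] may be larger.)

E[α(G)] ≥ 1103/20 ≈ 55.15000.


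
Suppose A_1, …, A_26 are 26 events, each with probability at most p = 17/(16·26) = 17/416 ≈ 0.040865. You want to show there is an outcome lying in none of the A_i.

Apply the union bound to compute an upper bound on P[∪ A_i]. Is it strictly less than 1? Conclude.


Union bound: P[∪_{i=1}^{26} A_i] ≤ Σ_i P[A_i] ≤ 26·p = 26·(17/416) = 17/16.
Numerically: 17/16 ≈ 1.062500.
Is 17/16 < 1? NO.
Since the bound 17/16 is ≥ 1, the union bound is uninformative here; it does NOT by itself certify existence.

26·p = 17/16 ≈ 1.062500; existence NOT certified by the union bound.


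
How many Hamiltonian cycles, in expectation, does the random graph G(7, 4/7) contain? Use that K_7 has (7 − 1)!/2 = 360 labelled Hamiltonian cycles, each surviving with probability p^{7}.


K_7 has (7 − 1)!/2 = 360 labelled Hamiltonian cycles.
For each such Hamiltonian cycle H, let X_H = 1 if all 7 edges of H are present in G. Then P[X_H = 1] = p^{7} = (4/7)^{7} = 16384/823543.
By linearity of expectation: E[X] = Σ_H E[X_H] = 360 · p^{7} = 360 · 16384/823543 = 5898240/823543.
Numerically: E[X] ≈ 7.16.

E[X] = 360 · (4/7)^{7} = 5898240/823543 ≈ 7.16.


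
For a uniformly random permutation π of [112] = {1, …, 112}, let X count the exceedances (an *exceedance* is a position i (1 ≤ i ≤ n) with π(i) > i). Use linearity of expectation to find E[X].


Write X = Σ_{i=1}^{112} X_i, where X_i = 1_{π(i) > i}.
For each fixed i, π(i) is uniform over {1, …, 112} (marginal of a uniform permutation), so P[π(i) > i] = (n − i)/n. Summing: Σ_{i=1}^{112} (n − i)/n = (0 + 1 + … + 111)/112 = 112(112 − 1)/(2·112) = (112 − 1)/2.
Hence E[X] = Σ_{i=1}^{112} (112 − i)/112 = 111/2 ≈ 55.5000.

E[X] = 111/2 = 55.5000.


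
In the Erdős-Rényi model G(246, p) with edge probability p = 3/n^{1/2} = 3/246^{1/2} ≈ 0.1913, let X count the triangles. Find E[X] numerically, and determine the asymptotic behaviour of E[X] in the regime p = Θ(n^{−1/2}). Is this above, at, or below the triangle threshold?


Number of potential triangles: C(246, 3) = 2450980.
Each occurs with probability p³ ≈ (0.1913)³ ≈ 6.997793e-03.
By linearity: E[X] = C(246, 3)·p³ ≈ 2450980 · 6.997793e-03 ≈ 17151.4512.
Since α = 1/2 < 1, p = c/n^{1/2} ≫ 1/n is above the triangle threshold p ~ 1/n. Asymptotically E[X] ~ (c³/6)·n^{3(1−α)} = (3³/6)·n^{1.5} → ∞; triangles are abundant w.h.p.

E[X] ≈ 17151.4512; in regime p = Θ(1/n^{1/2}) E[X] diverges (above the triangle threshold p ~ 1/n).


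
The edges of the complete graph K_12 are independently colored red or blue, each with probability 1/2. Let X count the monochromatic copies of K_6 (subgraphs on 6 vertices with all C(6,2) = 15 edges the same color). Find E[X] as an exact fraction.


Let X = Σ_S X_S over the C(12, 6) = 924 subsets S of size 6, where X_S = 1 if the K_6 on S is monochromatic.
For a fixed S, the K_6 on S has C(6, 2) = 15 edges. P[all 15 edges red] = (1/2)^15, and likewise for blue, so P[monochromatic] = 2·(1/2)^15 = 2^{1 − 15} = 1/16384.
Summing: E[X] = C(12, 6) · 2^{1 − 15} = 924 · 1/16384 = 231/4096.
Numerically: E[X] ≈ 0.0564.

E[X] = C(12,6)·2^(1−C(6,2)) = 231/4096 ≈ 0.0564.


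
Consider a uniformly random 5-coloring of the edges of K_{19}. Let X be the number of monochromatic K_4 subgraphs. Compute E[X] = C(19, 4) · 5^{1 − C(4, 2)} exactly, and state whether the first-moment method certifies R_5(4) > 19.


E[X] = C(19, 4) · 5^{1 − 6} = 3876 · 5^{−5} = 3876/3125.
As a reduced fraction: E[X] = 3876/3125 ≈ 1.2403.
Is E[X] < 1? NO.
Since E[X] ≥ 1, the first-moment bound is inconclusive at n = 19; it does NOT by itself certify R_5(4) > 19.

E[X] = 3876/3125 ≈ 1.2403; E[X] ≥ 1; first-moment method inconclusive here.


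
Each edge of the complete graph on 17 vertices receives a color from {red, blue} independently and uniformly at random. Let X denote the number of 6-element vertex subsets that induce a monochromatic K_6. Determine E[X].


Let X = Σ_S X_S over the C(17, 6) = 12376 subsets S of size 6, where X_S = 1 if the K_6 on S is monochromatic.
For a fixed S, the K_6 on S has C(6, 2) = 15 edges. P[all 15 edges red] = (1/2)^15, and likewise for blue, so P[monochromatic] = 2·(1/2)^15 = 2^{1 − 15} = 1/16384.
Summing: E[X] = C(17, 6) · 2^{1 − 15} = 12376 · 1/16384 = 1547/2048.
Numerically: E[X] ≈ 0.75537.

E[X] = C(17,6)·2^(1−C(6,2)) = 1547/2048 ≈ 0.75537.


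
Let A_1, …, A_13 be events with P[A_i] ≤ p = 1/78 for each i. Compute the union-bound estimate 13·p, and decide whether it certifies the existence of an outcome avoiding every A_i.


Union bound: P[∪_{i=1}^{13} A_i] ≤ Σ_i P[A_i] ≤ 13·p = 13·(1/78) = 1/6.
Numerically: 1/6 ≈ 0.16667.
Is 1/6 < 1? YES.
Since P[∪ A_i] ≤ 1/6 < 1, the complement has P[∩ A_i^c] ≥ 1 − 1/6 = 5/6 > 0, so some outcome avoids every A_i.

13·p = 1/6 ≈ 0.16667; existence CERTIFIED by the union bound.


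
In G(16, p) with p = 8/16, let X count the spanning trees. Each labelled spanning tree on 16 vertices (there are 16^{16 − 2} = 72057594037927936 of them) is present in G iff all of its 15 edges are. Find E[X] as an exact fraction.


K_16 has 16^{16 − 2} = 72057594037927936 labelled spanning trees.
For each such spanning tree H, let X_H = 1 if all 15 edges of H are present in G. Then P[X_H = 1] = p^{15} = (1/2)^{15} = 1/32768.
Summing the indicators: E[X] = Σ_H E[X_H] = 72057594037927936 · p^{15} = 72057594037927936 · 1/32768 = 2199023255552.
Numerically: E[X] ≈ 2.199e+12.

E[X] = 72057594037927936 · (1/2)^{15} = 2199023255552 ≈ 2.199e+12.


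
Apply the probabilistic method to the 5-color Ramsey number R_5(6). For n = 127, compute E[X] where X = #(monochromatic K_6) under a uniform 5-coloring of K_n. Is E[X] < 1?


E[X] = C(127, 6) · 5^{1 − 15} = 5169379425 · 5^{−14} = 5169379425/6103515625.
As a reduced fraction: E[X] = 206775177/244140625 ≈ 0.847.
Is E[X] < 1? YES.
Since E[X] < 1, there exists a 5-coloring of K_{127} with no monochromatic K_6; hence R_5(6) > 127.

E[X] = 206775177/244140625 ≈ 0.847; E[X] < 1, so R_5(6) > 127.


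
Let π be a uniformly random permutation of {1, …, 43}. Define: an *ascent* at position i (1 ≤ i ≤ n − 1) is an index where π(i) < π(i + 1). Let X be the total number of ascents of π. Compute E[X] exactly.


Write X = Σ X_I over i = 1, …, 42, with X_I the indicator of one ascent.
There are 42 indicators.
For each fixed i, the pair (π(i), π(i+1)) is a uniformly random ordered pair of distinct values from {1, …, 43}; by symmetry P[π(i) < π(i+1)] = 1/2.
By linearity: E[X] = 42 · (1/2) = (43 − 1) · (1/2) = 21 ≈ 21.000000.

E[X] = 21 = 21.000000.


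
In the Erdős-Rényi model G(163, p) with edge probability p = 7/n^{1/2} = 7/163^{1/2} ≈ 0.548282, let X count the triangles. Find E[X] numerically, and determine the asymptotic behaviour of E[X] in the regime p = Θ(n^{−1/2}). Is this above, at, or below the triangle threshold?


Number of potential triangles: C(163, 3) = 708561.
Each occurs with probability p³ ≈ (0.548282)³ ≈ 1.64821064e-01.
By linearity: E[X] = C(163, 3)·p³ ≈ 708561 · 1.64821064e-01 ≈ 116785.777940.
Since α = 1/2 < 1, p = c/n^{1/2} ≫ 1/n is above the triangle threshold p ~ 1/n. Asymptotically E[X] ~ (c³/6)·n^{3(1−α)} = (7³/6)·n^{1.5} → ∞; triangles are abundant w.h.p.

E[X] ≈ 116785.777940; in regime p = Θ(1/n^{1/2}) E[X] diverges (above the triangle threshold p ~ 1/n).


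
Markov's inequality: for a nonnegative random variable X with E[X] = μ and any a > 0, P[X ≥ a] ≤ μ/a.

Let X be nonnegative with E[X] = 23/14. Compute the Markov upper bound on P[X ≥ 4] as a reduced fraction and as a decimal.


μ = E[X] = 23/14, a = 4.
Markov: P[X ≥ 4] ≤ μ/a = (23/14)/4 = 23/56.
Numerically: ≈ 0.410714.
(Since a = 4 > μ = 1.642857, the bound 23/56 is < 1 and informative.)

P[X ≥ 4] ≤ 23/56 ≈ 0.410714.


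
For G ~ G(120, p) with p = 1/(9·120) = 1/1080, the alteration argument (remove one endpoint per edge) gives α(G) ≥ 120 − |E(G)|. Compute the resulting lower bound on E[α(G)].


E[|E(G)|] = C(120, 2)·p = 7140 · (1/1080) = 119/18.
E[α(G)] ≥ n − E[|E(G)|] = 120 − 119/18 = 2041/18.
Numerically: ≈ 113.388889.
(This is only a lower bound; the true E[α(G)] may be larger.)

E[α(G)] ≥ 2041/18 ≈ 113.388889.


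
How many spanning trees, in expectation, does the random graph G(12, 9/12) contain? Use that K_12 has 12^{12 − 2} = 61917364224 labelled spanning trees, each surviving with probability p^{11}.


K_12 has 12^{12 − 2} = 61917364224 labelled spanning trees.
For each such spanning tree H, let X_H = 1 if all 11 edges of H are present in G. Then P[X_H = 1] = p^{11} = (3/4)^{11} = 177147/4194304.
By linearity: E[X] = Σ_H E[X_H] = 61917364224 · p^{11} = 61917364224 · 177147/4194304 = 10460353203/4.
Numerically: E[X] ≈ 2.62e+09.

E[X] = 61917364224 · (3/4)^{11} = 10460353203/4 ≈ 2.62e+09.


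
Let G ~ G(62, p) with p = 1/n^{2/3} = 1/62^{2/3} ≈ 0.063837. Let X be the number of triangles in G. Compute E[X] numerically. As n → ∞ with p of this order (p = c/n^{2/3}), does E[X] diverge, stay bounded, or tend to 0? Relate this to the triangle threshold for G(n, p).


Number of potential triangles: C(62, 3) = 37820.
Each occurs with probability p³ ≈ (0.063837)³ ≈ 2.6014568e-04.
By linearity: E[X] = C(62, 3)·p³ ≈ 37820 · 2.6014568e-04 ≈ 9.83871.
Since α = 2/3 < 1, p = c/n^{2/3} ≫ 1/n is above the triangle threshold p ~ 1/n. Asymptotically E[X] ~ (c³/6)·n^{3(1−α)} = (1³/6)·n^{1} → ∞; triangles are abundant w.h.p.

E[X] ≈ 9.83871; in regime p = Θ(1/n^{2/3}) E[X] diverges (above the triangle threshold p ~ 1/n).


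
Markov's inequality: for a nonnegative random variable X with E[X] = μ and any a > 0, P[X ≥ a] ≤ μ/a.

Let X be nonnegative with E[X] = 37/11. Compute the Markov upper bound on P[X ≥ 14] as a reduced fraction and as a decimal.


μ = E[X] = 37/11, a = 14.
Markov: P[X ≥ 14] ≤ μ/a = (37/11)/14 = 37/154.
Numerically: ≈ 0.240260.
(Since a = 14 > μ = 3.363636, the bound 37/154 is < 1 and informative.)

P[X ≥ 14] ≤ 37/154 ≈ 0.240260.


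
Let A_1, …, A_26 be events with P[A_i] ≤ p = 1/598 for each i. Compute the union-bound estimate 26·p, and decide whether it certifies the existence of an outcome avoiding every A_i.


Union bound: P[∪_{i=1}^{26} A_i] ≤ Σ_i P[A_i] ≤ 26·p = 26·(1/598) = 1/23.
Numerically: 1/23 ≈ 0.04348.
Is 1/23 < 1? YES.
Since P[∪ A_i] ≤ 1/23 < 1, the complement has P[∩ A_i^c] ≥ 1 − 1/23 = 22/23 > 0, so some outcome avoids every A_i.

26·p = 1/23 ≈ 0.04348; existence CERTIFIED by the union bound.


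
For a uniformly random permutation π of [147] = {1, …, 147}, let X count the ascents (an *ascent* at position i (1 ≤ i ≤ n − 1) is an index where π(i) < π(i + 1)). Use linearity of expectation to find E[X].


Write X = Σ X_I over i = 1, …, 146, with X_I the indicator of one ascent.
There are 146 indicators.
For each fixed i, the pair (π(i), π(i+1)) is a uniformly random ordered pair of distinct values from {1, …, 147}; by symmetry P[π(i) < π(i+1)] = 1/2.
By linearity: E[X] = 146 · (1/2) = (147 − 1) · (1/2) = 73 ≈ 73.000000.

E[X] = 73 = 73.000000.


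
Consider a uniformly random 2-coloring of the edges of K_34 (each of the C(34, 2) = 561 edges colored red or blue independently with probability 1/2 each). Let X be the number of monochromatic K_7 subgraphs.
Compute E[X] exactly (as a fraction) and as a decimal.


Let X = Σ_S X_S over the C(34, 7) = 5379616 subsets S of size 7, where X_S = 1 if the K_7 on S is monochromatic.
For a fixed S, the K_7 on S has C(7, 2) = 21 edges. P[all 21 edges red] = (1/2)^21, and likewise for blue, so P[monochromatic] = 2·(1/2)^21 = 2^{1 − 21} = 1/1048576.
By linearity: E[X] = C(34, 7) · 2^{1 − 21} = 5379616 · 1/1048576 = 168113/32768.
Numerically: E[X] ≈ 5.130402.

E[X] = C(34,7)·2^(1−C(7,2)) = 168113/32768 ≈ 5.130402.


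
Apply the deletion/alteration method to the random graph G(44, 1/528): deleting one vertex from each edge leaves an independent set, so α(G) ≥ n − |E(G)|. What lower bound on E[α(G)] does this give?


E[|E(G)|] = C(44, 2)·p = 946 · (1/528) = 43/24.
E[α(G)] ≥ n − E[|E(G)|] = 44 − 43/24 = 1013/24.
Numerically: ≈ 42.20833.
(This is only a lower bound; the true E[α(G)] may be larger.)

E[α(G)] ≥ 1013/24 ≈ 42.20833.


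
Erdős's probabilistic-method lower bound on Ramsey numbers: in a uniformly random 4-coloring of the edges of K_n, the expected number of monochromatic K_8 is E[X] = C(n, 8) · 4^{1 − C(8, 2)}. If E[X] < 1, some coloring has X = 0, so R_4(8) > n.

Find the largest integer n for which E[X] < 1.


We need C(n, 8) · 4^{1 − 28} < 1, i.e. C(n, 8) < 4^{28 − 1} = 18014398509481984.
Check values of n near the boundary:
  n = 404: C(404, 8) = 16415071523485570; 16415071523485570 < 18014398509481984? YES
  n = 405: C(405, 8) = 16745853821188050; 16745853821188050 < 18014398509481984? YES
  n = 406: C(406, 8) = 17082453897995850; 17082453897995850 < 18014398509481984? YES
  n = 407: C(407, 8) = 17424959239309050; 17424959239309050 < 18014398509481984? YES
  n = 408: C(408, 8) = 17773458424095231; 17773458424095231 < 18014398509481984? YES
  n = 409: C(409, 8) = 18128041135797879; 18128041135797879 < 18014398509481984? NO
The largest n with C(n, 8) < 18014398509481984 is n = 408 (where E[X] = 17773458424095231/18014398509481984 ≈ 0.9866251). Hence R_4(8) > 408, i.e. R_4(8) ≥ 409.

Largest n = 408; hence R_4(8) > 408.


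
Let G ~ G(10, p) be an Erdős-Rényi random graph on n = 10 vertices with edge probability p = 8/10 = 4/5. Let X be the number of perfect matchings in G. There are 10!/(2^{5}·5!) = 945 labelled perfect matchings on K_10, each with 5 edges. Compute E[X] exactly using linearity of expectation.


K_10 has 10!/(2^{5}·5!) = 945 labelled perfect matchings.
For each such perfect matching H, let X_H = 1 if all 5 edges of H are present in G. Then P[X_H = 1] = p^{5} = (4/5)^{5} = 1024/3125.
By linearity: E[X] = Σ_H E[X_H] = 945 · p^{5} = 945 · 1024/3125 = 193536/625.
Numerically: E[X] ≈ 309.7.

E[X] = 945 · (4/5)^{5} = 193536/625 ≈ 309.7.


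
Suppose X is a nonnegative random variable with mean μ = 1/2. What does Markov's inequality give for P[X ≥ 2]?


μ = E[X] = 1/2, a = 2.
Markov: P[X ≥ 2] ≤ μ/a = (1/2)/2 = 1/4.
Numerically: ≈ 0.250000.
(Since a = 2 > μ = 0.500000, the bound 1/4 is < 1 and informative.)

P[X ≥ 2] ≤ 1/4 ≈ 0.250000.


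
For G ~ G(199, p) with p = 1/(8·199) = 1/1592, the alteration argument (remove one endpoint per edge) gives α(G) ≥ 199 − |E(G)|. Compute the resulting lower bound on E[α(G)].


E[|E(G)|] = C(199, 2)·p = 19701 · (1/1592) = 99/8.
E[α(G)] ≥ n − E[|E(G)|] = 199 − 99/8 = 1493/8.
Numerically: ≈ 186.625000.
(This is only a lower bound; the true E[α(G)] may be larger.)

E[α(G)] ≥ 1493/8 ≈ 186.625000.


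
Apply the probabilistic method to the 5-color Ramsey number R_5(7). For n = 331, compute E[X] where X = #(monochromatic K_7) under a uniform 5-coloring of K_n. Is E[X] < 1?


E[X] = C(331, 7) · 5^{1 − 21} = 81027017349850 · 5^{−20} = 81027017349850/95367431640625.
As a reduced fraction: E[X] = 3241080693994/3814697265625 ≈ 0.8496299.
Is E[X] < 1? YES.
Since E[X] < 1, there exists a 5-coloring of K_{331} with no monochromatic K_7; hence R_5(7) > 331.

E[X] = 3241080693994/3814697265625 ≈ 0.8496299; E[X] < 1, so R_5(7) > 331.


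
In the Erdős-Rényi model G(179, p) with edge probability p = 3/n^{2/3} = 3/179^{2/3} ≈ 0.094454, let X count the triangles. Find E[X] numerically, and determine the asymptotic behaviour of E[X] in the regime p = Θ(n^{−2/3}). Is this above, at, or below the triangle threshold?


Number of potential triangles: C(179, 3) = 939929.
Each occurs with probability p³ ≈ (0.094454)³ ≈ 8.4267033e-04.
By linearity: E[X] = C(179, 3)·p³ ≈ 939929 · 8.4267033e-04 ≈ 792.05028.
Since α = 2/3 < 1, p = c/n^{2/3} ≫ 1/n is above the triangle threshold p ~ 1/n. Asymptotically E[X] ~ (c³/6)·n^{3(1−α)} = (3³/6)·n^{1} → ∞; triangles are abundant w.h.p.

E[X] ≈ 792.05028; in regime p = Θ(1/n^{2/3}) E[X] diverges (above the triangle threshold p ~ 1/n).


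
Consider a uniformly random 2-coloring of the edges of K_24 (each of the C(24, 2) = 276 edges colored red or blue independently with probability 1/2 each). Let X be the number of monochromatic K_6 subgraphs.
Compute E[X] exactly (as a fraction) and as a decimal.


Let X = Σ_S X_S over the C(24, 6) = 134596 subsets S of size 6, where X_S = 1 if the K_6 on S is monochromatic.
For a fixed S, the K_6 on S has C(6, 2) = 15 edges. P[all 15 edges red] = (1/2)^15, and likewise for blue, so P[monochromatic] = 2·(1/2)^15 = 2^{1 − 15} = 1/16384.
By linearity: E[X] = C(24, 6) · 2^{1 − 15} = 134596 · 1/16384 = 33649/4096.
Numerically: E[X] ≈ 8.2151.

E[X] = C(24,6)·2^(1−C(6,2)) = 33649/4096 ≈ 8.2151.


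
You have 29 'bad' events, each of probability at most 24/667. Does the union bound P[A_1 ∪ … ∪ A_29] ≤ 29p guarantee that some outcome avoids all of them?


Union bound: P[∪_{i=1}^{29} A_i] ≤ Σ_i P[A_i] ≤ 29·p = 29·(24/667) = 24/23.
Numerically: 24/23 ≈ 1.043478.
Is 24/23 < 1? NO.
Since the bound 24/23 is ≥ 1, the union bound is uninformative here; it does NOT by itself certify existence.

29·p = 24/23 ≈ 1.043478; existence NOT certified by the union bound.


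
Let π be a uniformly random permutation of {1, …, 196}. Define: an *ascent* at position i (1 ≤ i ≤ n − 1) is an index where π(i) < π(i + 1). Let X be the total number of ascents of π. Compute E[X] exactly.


Write X = Σ X_I over i = 1, …, 195, with X_I the indicator of one ascent.
There are 195 indicators.
For each fixed i, the pair (π(i), π(i+1)) is a uniformly random ordered pair of distinct values from {1, …, 196}; by symmetry P[π(i) < π(i+1)] = 1/2.
By linearity: E[X] = 195 · (1/2) = (196 − 1) · (1/2) = 195/2 ≈ 97.5000.

E[X] = 195/2 = 97.5000.


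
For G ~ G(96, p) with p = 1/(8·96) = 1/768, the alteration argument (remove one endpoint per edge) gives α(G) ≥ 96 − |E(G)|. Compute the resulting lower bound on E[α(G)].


E[|E(G)|] = C(96, 2)·p = 4560 · (1/768) = 95/16.
E[α(G)] ≥ n − E[|E(G)|] = 96 − 95/16 = 1441/16.
Numerically: ≈ 90.0625.
(This is only a lower bound; the true E[α(G)] may be larger.)

E[α(G)] ≥ 1441/16 ≈ 90.0625.


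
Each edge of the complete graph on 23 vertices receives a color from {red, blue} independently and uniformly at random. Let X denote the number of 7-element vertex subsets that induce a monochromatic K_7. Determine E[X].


Let X = Σ_S X_S over the C(23, 7) = 245157 subsets S of size 7, where X_S = 1 if the K_7 on S is monochromatic.
For a fixed S, the K_7 on S has C(7, 2) = 21 edges. P[all 21 edges red] = (1/2)^21, and likewise for blue, so P[monochromatic] = 2·(1/2)^21 = 2^{1 − 21} = 1/1048576.
By linearity: E[X] = C(23, 7) · 2^{1 − 21} = 245157 · 1/1048576 = 245157/1048576.
Numerically: E[X] ≈ 0.233800.

E[X] = C(23,7)·2^(1−C(7,2)) = 245157/1048576 ≈ 0.233800.


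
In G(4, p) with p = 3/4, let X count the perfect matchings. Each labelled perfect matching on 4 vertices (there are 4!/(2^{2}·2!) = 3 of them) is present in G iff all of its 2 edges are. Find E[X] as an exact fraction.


K_4 has 4!/(2^{2}·2!) = 3 labelled perfect matchings.
For each such perfect matching H, let X_H = 1 if all 2 edges of H are present in G. Then P[X_H = 1] = p^{2} = (3/4)^{2} = 9/16.
By linearity of expectation: E[X] = Σ_H E[X_H] = 3 · p^{2} = 3 · 9/16 = 27/16.
Numerically: E[X] ≈ 1.688.

E[X] = 3 · (3/4)^{2} = 27/16 ≈ 1.688.


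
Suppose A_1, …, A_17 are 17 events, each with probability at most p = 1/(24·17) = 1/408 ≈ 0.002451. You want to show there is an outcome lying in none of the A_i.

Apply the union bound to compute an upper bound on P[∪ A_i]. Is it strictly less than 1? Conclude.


Union bound: P[∪_{i=1}^{17} A_i] ≤ Σ_i P[A_i] ≤ 17·p = 17·(1/408) = 1/24.
Numerically: 1/24 ≈ 0.041667.
Is 1/24 < 1? YES.
Since P[∪ A_i] ≤ 1/24 < 1, the complement has P[∩ A_i^c] ≥ 1 − 1/24 = 23/24 > 0, so some outcome avoids every A_i.

17·p = 1/24 ≈ 0.041667; existence CERTIFIED by the union bound.


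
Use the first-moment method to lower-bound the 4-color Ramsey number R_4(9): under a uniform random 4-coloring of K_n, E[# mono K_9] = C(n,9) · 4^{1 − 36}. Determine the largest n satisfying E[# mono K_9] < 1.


We need C(n, 9) · 4^{1 − 36} < 1, i.e. C(n, 9) < 4^{36 − 1} = 1180591620717411303424.
Check values of n near the boundary:
  n = 913: C(913, 9) = 1167605542753639808390; 1167605542753639808390 < 1180591620717411303424? YES
  n = 914: C(914, 9) = 1179217089587653905932; 1179217089587653905932 < 1180591620717411303424? YES
  n = 915: C(915, 9) = 1190931166636537885130; 1190931166636537885130 < 1180591620717411303424? NO
  n = 916: C(916, 9) = 1202748565202942340440; 1202748565202942340440 < 1180591620717411303424? NO
  n = 917: C(917, 9) = 1214670081818390006810; 1214670081818390006810 < 1180591620717411303424? NO
The largest n with C(n, 9) < 1180591620717411303424 is n = 914 (where E[X] = 294804272396913476483/295147905179352825856 ≈ 0.9988357). Hence R_4(9) > 914, i.e. R_4(9) ≥ 915.

Largest n = 914; hence R_4(9) > 914.


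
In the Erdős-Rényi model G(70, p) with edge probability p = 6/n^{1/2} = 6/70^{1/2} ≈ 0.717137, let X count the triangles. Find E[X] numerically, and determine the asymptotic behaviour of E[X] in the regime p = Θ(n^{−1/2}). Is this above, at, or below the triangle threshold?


Number of potential triangles: C(70, 3) = 54740.
Each occurs with probability p³ ≈ (0.717137)³ ≈ 3.68813399e-01.
By linearity: E[X] = C(70, 3)·p³ ≈ 54740 · 3.68813399e-01 ≈ 20188.845486.
Since α = 1/2 < 1, p = c/n^{1/2} ≫ 1/n is above the triangle threshold p ~ 1/n. Asymptotically E[X] ~ (c³/6)·n^{3(1−α)} = (6³/6)·n^{1.5} → ∞; triangles are abundant w.h.p.

E[X] ≈ 20188.845486; in regime p = Θ(1/n^{1/2}) E[X] diverges (above the triangle threshold p ~ 1/n).


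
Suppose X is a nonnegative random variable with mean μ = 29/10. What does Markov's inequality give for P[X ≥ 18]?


μ = E[X] = 29/10, a = 18.
Markov: P[X ≥ 18] ≤ μ/a = (29/10)/18 = 29/180.
Numerically: ≈ 0.161.
(Since a = 18 > μ = 2.900, the bound 29/180 is < 1 and informative.)

P[X ≥ 18] ≤ 29/180 ≈ 0.161.


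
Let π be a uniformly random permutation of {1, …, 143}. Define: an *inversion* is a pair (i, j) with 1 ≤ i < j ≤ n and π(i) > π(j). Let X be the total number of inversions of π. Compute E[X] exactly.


Write X = Σ X_I over the C(143, 2) = 10153 pairs i < j, with X_I the indicator of one inversion.
There are 10153 indicators.
For each fixed pair i < j, the values π(i) and π(j) are two distinct elements of {1, …, 143} in uniformly random order; by symmetry P[π(i) > π(j)] = 1/2.
By linearity: E[X] = 10153 · (1/2) = C(143, 2) · (1/2) = 10153/2 = 10153/2 ≈ 5076.5000.

E[X] = 10153/2 = 5076.5000.


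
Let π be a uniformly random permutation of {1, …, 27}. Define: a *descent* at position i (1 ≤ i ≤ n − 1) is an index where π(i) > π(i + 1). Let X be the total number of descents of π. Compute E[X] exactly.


Write X = Σ X_I over i = 1, …, 26, with X_I the indicator of one descent.
There are 26 indicators.
For each fixed i, the pair (π(i), π(i+1)) is a uniformly random ordered pair of distinct values from {1, …, 27}; by symmetry P[π(i) > π(i+1)] = 1/2.
By linearity: E[X] = 26 · (1/2) = (27 − 1) · (1/2) = 13 ≈ 13.000000.

E[X] = 13 = 13.000000.


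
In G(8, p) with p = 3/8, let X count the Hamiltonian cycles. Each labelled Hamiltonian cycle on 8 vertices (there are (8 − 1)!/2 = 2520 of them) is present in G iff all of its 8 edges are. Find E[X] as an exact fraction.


K_8 has (8 − 1)!/2 = 2520 labelled Hamiltonian cycles.
For each such Hamiltonian cycle H, let X_H = 1 if all 8 edges of H are present in G. Then P[X_H = 1] = p^{8} = (3/8)^{8} = 6561/16777216.
Summing the indicators: E[X] = Σ_H E[X_H] = 2520 · p^{8} = 2520 · 6561/16777216 = 2066715/2097152.
Numerically: E[X] ≈ 0.985.

E[X] = 2520 · (3/8)^{8} = 2066715/2097152 ≈ 0.985.


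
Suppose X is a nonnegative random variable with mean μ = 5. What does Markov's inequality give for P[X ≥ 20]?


μ = E[X] = 5, a = 20.
Markov: P[X ≥ 20] ≤ μ/a = (5)/20 = 1/4.
Numerically: ≈ 0.25000.
(Since a = 20 > μ = 5.00000, the bound 1/4 is < 1 and informative.)

P[X ≥ 20] ≤ 1/4 ≈ 0.25000.


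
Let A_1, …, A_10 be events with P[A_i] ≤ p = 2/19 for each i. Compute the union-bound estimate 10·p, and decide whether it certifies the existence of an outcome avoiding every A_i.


Union bound: P[∪_{i=1}^{10} A_i] ≤ Σ_i P[A_i] ≤ 10·p = 10·(2/19) = 20/19.
Numerically: 20/19 ≈ 1.053.
Is 20/19 < 1? NO.
Since the bound 20/19 is ≥ 1, the union bound is uninformative here; it does NOT by itself certify existence.

10·p = 20/19 ≈ 1.053; existence NOT certified by the union bound.


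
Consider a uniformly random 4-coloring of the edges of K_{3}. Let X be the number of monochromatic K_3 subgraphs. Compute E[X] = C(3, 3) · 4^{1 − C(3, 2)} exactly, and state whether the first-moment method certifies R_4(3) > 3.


E[X] = C(3, 3) · 4^{1 − 3} = 1 · 4^{−2} = 1/16.
As a reduced fraction: E[X] = 1/16 ≈ 0.0625.
Is E[X] < 1? YES.
Since E[X] < 1, there exists a 4-coloring of K_{3} with no monochromatic K_3; hence R_4(3) > 3.

E[X] = 1/16 ≈ 0.0625; E[X] < 1, so R_4(3) > 3.


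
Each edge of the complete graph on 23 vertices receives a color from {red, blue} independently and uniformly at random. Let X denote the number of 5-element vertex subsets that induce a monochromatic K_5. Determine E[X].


Let X = Σ_S X_S over the C(23, 5) = 33649 subsets S of size 5, where X_S = 1 if the K_5 on S is monochromatic.
For a fixed S, the K_5 on S has C(5, 2) = 10 edges. P[all 10 edges red] = (1/2)^10, and likewise for blue, so P[monochromatic] = 2·(1/2)^10 = 2^{1 − 10} = 1/512.
Summing: E[X] = C(23, 5) · 2^{1 − 10} = 33649 · 1/512 = 33649/512.
Numerically: E[X] ≈ 65.72070.

E[X] = C(23,5)·2^(1−C(5,2)) = 33649/512 ≈ 65.72070.


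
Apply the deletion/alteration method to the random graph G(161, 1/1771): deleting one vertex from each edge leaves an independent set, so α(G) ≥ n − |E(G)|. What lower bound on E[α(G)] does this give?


E[|E(G)|] = C(161, 2)·p = 12880 · (1/1771) = 80/11.
E[α(G)] ≥ n − E[|E(G)|] = 161 − 80/11 = 1691/11.
Numerically: ≈ 153.7273.
(This is only a lower bound; the true E[α(G)] may be larger.)

E[α(G)] ≥ 1691/11 ≈ 153.7273.


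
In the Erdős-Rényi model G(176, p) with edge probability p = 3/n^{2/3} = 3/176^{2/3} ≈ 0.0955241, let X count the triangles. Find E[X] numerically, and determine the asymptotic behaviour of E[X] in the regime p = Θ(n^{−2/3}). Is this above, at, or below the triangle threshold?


Number of potential triangles: C(176, 3) = 893200.
Each occurs with probability p³ ≈ (0.0955241)³ ≈ 8.71642562e-04.
By linearity: E[X] = C(176, 3)·p³ ≈ 893200 · 8.71642562e-04 ≈ 778.551136.
Since α = 2/3 < 1, p = c/n^{2/3} ≫ 1/n is above the triangle threshold p ~ 1/n. Asymptotically E[X] ~ (c³/6)·n^{3(1−α)} = (3³/6)·n^{1} → ∞; triangles are abundant w.h.p.

E[X] ≈ 778.551136; in regime p = Θ(1/n^{2/3}) E[X] diverges (above the triangle threshold p ~ 1/n).


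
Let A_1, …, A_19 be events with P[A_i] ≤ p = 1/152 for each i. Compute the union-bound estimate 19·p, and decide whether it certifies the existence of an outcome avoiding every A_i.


Union bound: P[∪_{i=1}^{19} A_i] ≤ Σ_i P[A_i] ≤ 19·p = 19·(1/152) = 1/8.
Numerically: 1/8 ≈ 0.125.
Is 1/8 < 1? YES.
Since P[∪ A_i] ≤ 1/8 < 1, the complement has P[∩ A_i^c] ≥ 1 − 1/8 = 7/8 > 0, so some outcome avoids every A_i.

19·p = 1/8 ≈ 0.125; existence CERTIFIED by the union bound.


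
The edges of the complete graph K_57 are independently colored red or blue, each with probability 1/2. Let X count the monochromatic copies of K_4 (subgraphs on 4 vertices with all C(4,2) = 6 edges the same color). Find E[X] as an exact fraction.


Let X = Σ_S X_S over the C(57, 4) = 395010 subsets S of size 4, where X_S = 1 if the K_4 on S is monochromatic.
For a fixed S, the K_4 on S has C(4, 2) = 6 edges. P[all 6 edges red] = (1/2)^6, and likewise for blue, so P[monochromatic] = 2·(1/2)^6 = 2^{1 − 6} = 1/32.
Summing: E[X] = C(57, 4) · 2^{1 − 6} = 395010 · 1/32 = 197505/16.
Numerically: E[X] ≈ 12344.0625.

E[X] = C(57,4)·2^(1−C(4,2)) = 197505/16 ≈ 12344.0625.


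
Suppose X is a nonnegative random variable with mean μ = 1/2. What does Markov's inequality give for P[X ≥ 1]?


μ = E[X] = 1/2, a = 1.
Markov: P[X ≥ 1] ≤ μ/a = (1/2)/1 = 1/2.
Numerically: ≈ 0.500000.
(Since a = 1 > μ = 0.500000, the bound 1/2 is < 1 and informative.)

P[X ≥ 1] ≤ 1/2 ≈ 0.500000.


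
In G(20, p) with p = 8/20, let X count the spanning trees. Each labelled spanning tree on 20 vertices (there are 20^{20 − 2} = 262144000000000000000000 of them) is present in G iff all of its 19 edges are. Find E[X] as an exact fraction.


K_20 has 20^{20 − 2} = 262144000000000000000000 labelled spanning trees.
For each such spanning tree H, let X_H = 1 if all 19 edges of H are present in G. Then P[X_H = 1] = p^{19} = (2/5)^{19} = 524288/19073486328125.
By linearity of expectation: E[X] = Σ_H E[X_H] = 262144000000000000000000 · p^{19} = 262144000000000000000000 · 524288/19073486328125 = 36028797018963968/5.
Numerically: E[X] ≈ 7.206e+15.

E[X] = 262144000000000000000000 · (2/5)^{19} = 36028797018963968/5 ≈ 7.206e+15.
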